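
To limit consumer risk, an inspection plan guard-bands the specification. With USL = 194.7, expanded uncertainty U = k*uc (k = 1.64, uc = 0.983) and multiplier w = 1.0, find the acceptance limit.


U = k * uc = 1.64 * 0.983 = 1.61212
guard band g = w * U = 1.0 * 1.61212 = 1.61212
AL = USL - g = 194.7 - 1.61212
AL = 193.0879

193.0879


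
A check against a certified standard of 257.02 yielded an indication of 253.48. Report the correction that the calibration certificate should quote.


Correction = standard - reading
= 257.02 - 253.48
= 3.5400

3.5400


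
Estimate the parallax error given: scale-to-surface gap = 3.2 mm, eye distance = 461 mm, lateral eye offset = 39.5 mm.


error = h * offset / d
= 3.2 * 39.5 / 461
= 0.2742

0.2742


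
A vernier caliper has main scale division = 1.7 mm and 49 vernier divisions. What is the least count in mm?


LC = MSD / n_div
= 1.7 / 49
= 0.0347

0.0347


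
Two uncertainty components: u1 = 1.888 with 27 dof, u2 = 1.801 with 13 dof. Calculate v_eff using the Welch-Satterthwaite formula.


uc = sqrt(u1^2 + u2^2) = sqrt(1.888^2 + 1.801^2) = 2.6092422
v_eff = uc^4 / (u1^4/v1 + u2^4/v2)
= 2.6092422^4 / (1.888^4/27 + 1.801^4/13)
= 46.350836 / 1.2798953
v_eff = 36.2146

36.2146


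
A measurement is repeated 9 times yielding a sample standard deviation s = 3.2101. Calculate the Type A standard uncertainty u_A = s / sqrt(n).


u_A = s / sqrt(n)
u_A = 3.2101 / sqrt(9)
u_A = 3.2101 / 3
u_A = 1.0700

1.0700


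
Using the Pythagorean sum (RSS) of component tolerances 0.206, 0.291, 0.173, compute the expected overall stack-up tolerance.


RSS = sqrt(0.206^2 + 0.291^2 + 0.173^2)
= sqrt(0.157046)
= 0.3963

0.3963


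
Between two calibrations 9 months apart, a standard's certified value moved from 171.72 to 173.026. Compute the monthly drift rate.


rate = (v2 - v1) / months
= (173.026 - 171.72) / 9
= 1.3060 / 9
= 0.1451

0.1451


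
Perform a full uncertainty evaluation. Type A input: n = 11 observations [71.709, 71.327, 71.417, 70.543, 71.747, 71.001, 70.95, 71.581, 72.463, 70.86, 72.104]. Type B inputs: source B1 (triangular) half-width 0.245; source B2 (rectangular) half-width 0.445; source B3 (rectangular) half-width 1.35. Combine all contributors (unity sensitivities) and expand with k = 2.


mean = (71.709 + 71.327 + 71.417 + 70.543 + 71.747 + 71.001 + 70.95 + 71.581 + 72.463 + 70.86 + 72.104) / 11 = 71.42745455
s = sqrt(sum((x - mean)^2)/(n-1)) = 0.57090391
u_A = s / sqrt(n) = 0.57090391 / sqrt(11) = 0.17213401
u_B1 = 0.245 / sqrt(6) = 0.10002083
u_B2 = 0.445 / sqrt(3) = 0.25692087
u_B3 = 1.35 / sqrt(3) = 0.77942286
uc = sqrt(0.17213401^2 + 0.10002083^2 + 0.25692087^2 + 0.77942286^2) = 0.84447772
U = k * uc = 2 * 0.84447772
U = 1.6890

1.6890


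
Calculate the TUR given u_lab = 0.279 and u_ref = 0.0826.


TUR = u_lab / u_ref
= 0.279 / 0.0826
= 3.3777

3.3777


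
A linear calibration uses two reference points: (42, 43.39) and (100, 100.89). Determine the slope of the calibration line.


slope = (y2 - y1) / (x2 - x1)
= (100.89 - 43.39) / (100 - 42)
= 57.5000 / 58
= 0.9914

0.9914


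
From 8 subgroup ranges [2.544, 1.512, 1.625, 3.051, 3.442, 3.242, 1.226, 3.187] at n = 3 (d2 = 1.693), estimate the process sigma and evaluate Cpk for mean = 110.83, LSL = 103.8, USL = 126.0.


R_bar = (2.544 + 1.512 + 1.625 + 3.051 + 3.442 + 3.242 + 1.226 + 3.187) / 8 = 2.478625
sigma = R_bar / d2 = 2.478625 / 1.693 = 1.4640431
Cp = (USL - LSL)/(6*sigma) = (126.0 - 103.8)/(6*1.4640431) = 2.5272
Cpu = (126.0 - 110.83)/(3*1.4640431) = 3.4539
Cpl = (110.83 - 103.8)/(3*1.4640431) = 1.6006
Cpk = min(Cpu, Cpl) = 1.6006

1.6006


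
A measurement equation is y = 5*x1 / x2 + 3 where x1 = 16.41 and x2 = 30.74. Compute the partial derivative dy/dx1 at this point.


y = 5*x1 / x2 + 3
dy/dx1 = 5/x2
Evaluate at x2 = 30.74: c1 = 5 / 30.74
c1 = 0.1627

0.1627


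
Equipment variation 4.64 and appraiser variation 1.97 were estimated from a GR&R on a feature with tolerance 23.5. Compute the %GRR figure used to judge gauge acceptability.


GRR = sqrt(EV^2 + AV^2) = sqrt(4.64^2 + 1.97^2) = 5.0408829
%GRR = GRR / tol * 100 = 5.0408829 / 23.5 * 100
%GRR = 21.4506

21.4506


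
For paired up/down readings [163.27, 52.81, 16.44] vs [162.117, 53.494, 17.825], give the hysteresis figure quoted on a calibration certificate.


|163.27 - 162.117| = 1.1530
|52.81 - 53.494| = 0.6840
|16.44 - 17.825| = 1.3850
hysteresis = max(diffs) = 1.3850

1.3850


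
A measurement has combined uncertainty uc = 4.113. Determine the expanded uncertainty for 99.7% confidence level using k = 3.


U = k * uc
U = 3 * 4.113
U = 12.3390

12.3390


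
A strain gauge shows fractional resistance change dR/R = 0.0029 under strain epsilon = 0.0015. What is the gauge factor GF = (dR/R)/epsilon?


GF = (dR/R) / epsilon
= 0.0029 / 0.0015
= 1.9333

1.9333


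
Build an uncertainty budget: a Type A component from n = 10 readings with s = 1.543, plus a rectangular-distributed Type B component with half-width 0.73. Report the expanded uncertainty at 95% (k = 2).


u_A = s / sqrt(n) = 1.543 / sqrt(10) = 0.48793944
u_B = half_width / sqrt(3) = 0.73 / sqrt(3) = 0.4214657
uc = sqrt(u_A^2 + u_B^2) = sqrt(0.48793944^2 + 0.4214657^2) = 0.64476215
U = k * uc = 2 * 0.64476215
U = 1.2895

1.2895


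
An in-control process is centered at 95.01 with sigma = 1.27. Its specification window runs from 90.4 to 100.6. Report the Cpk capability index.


Cpu = (USL - mean) / (3*sigma) = (100.6 - 95.01) / (3*1.27) = 1.4672
Cpl = (mean - LSL) / (3*sigma) = (95.01 - 90.4) / (3*1.27) = 1.2100
Cpk = min(Cpu, Cpl) = 1.2100

1.2100


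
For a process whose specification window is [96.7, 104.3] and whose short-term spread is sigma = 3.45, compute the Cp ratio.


Cp = (USL - LSL) / (6 * sigma)
= (104.3 - 96.7) / (6 * 3.45)
= 7.6000 / 20.7000
= 0.3671

0.3671


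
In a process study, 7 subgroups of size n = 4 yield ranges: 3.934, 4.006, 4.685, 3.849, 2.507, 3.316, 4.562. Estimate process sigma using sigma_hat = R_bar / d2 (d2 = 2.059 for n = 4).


R_bar = (3.934 + 4.006 + 4.685 + 3.849 + 2.507 + 3.316 + 4.562) / 7
R_bar = 26.859 / 7 = 3.837
sigma_hat = R_bar / d2 = 3.837 / 2.059 = 1.8635

1.8635


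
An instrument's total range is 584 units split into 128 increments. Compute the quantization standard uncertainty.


resolution = range / divisions
resolution = 584 / 128 = 4.5625
u_res = resolution / (2*sqrt(3))
u_res = 4.5625 / 3.4641016
u_res = 1.3171

1.3171


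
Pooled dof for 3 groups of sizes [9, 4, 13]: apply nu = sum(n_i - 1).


nu = sum_i (n_i - 1)
nu = ((9 - 1) + (4 - 1) + (13 - 1))
nu = 8 + 3 + 12
nu = 23

23


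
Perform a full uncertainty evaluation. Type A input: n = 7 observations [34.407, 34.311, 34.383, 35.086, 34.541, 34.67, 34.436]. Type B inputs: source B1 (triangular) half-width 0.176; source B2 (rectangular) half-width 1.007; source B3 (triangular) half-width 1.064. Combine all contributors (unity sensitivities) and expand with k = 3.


mean = (34.407 + 34.311 + 34.383 + 35.086 + 34.541 + 34.67 + 34.436) / 7 = 34.54771429
s = sqrt(sum((x - mean)^2)/(n-1)) = 0.26463668
u_A = s / sqrt(n) = 0.26463668 / sqrt(7) = 0.10002326
u_B1 = 0.176 / sqrt(6) = 0.071851699
u_B2 = 1.007 / sqrt(3) = 0.58139172
u_B3 = 1.064 / sqrt(6) = 0.43437618
uc = sqrt(0.10002326^2 + 0.071851699^2 + 0.58139172^2 + 0.43437618^2) = 0.7361157
U = k * uc = 3 * 0.7361157
U = 2.2083

2.2083


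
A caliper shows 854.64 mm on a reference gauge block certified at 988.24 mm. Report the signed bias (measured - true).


Systematic error = measured - true
= 854.64 - 988.24
= -133.6000

-133.6000


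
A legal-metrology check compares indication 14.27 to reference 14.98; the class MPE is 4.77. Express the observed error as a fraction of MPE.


e = indication - reference = 14.27 - 14.98 = -0.7100
|e| = 0.7100
ratio = |e| / MPE = 0.7100 / 4.77
ratio = 0.1488

0.1488


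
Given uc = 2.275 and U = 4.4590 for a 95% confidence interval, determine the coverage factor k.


k = U / uc
k = 4.4590 / 2.275
k = 1.96

1.96


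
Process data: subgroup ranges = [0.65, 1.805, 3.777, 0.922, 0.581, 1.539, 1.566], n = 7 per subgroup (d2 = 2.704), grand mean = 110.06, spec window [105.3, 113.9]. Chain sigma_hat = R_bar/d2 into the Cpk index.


R_bar = (0.65 + 1.805 + 3.777 + 0.922 + 0.581 + 1.539 + 1.566) / 7 = 1.5485714
sigma = R_bar / d2 = 1.5485714 / 2.704 = 0.57269652
Cp = (USL - LSL)/(6*sigma) = (113.9 - 105.3)/(6*0.57269652) = 2.5028
Cpu = (113.9 - 110.06)/(3*0.57269652) = 2.2350
Cpl = (110.06 - 105.3)/(3*0.57269652) = 2.7705
Cpk = min(Cpu, Cpl) = 2.2350

2.2350


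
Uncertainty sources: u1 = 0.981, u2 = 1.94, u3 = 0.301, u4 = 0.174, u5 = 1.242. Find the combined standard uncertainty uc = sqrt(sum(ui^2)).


uc = sqrt(0.981^2 + 1.94^2 + 0.301^2 + 0.174^2 + 1.242^2)
uc = sqrt(6.389402)
uc = 2.5277

2.5277


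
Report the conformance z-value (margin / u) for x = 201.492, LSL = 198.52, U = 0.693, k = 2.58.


u = U / k = 0.693 / 2.58 = 0.26860465
margin = |LSL - x| = |198.52 - 201.492| = 2.972
z = margin / u = 2.972 / 0.26860465
z = 11.0646

11.0646


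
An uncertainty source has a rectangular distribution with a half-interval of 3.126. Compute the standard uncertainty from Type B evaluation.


u_B = half_width / sqrt(3)
u_B = 3.126 / 1.7320508
u_B = 1.8048

1.8048


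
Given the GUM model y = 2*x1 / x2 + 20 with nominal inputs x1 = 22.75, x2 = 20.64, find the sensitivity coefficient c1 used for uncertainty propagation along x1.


y = 2*x1 / x2 + 20
dy/dx1 = 2/x2
Evaluate at x2 = 20.64: c1 = 2 / 20.64
c1 = 0.0969

0.0969


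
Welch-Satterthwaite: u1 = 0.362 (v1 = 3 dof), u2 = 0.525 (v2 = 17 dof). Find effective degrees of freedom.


uc = sqrt(u1^2 + u2^2) = sqrt(0.362^2 + 0.525^2) = 0.63770605
v_eff = uc^4 / (u1^4/v1 + u2^4/v2)
= 0.63770605^4 / (0.362^4/3 + 0.525^4/17)
= 0.16537968 / 0.01019295
v_eff = 16.2249

16.2249


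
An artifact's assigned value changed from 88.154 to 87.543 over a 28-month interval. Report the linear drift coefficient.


rate = (v2 - v1) / months
= (87.543 - 88.154) / 28
= -0.6110 / 28
= -0.0218

-0.0218


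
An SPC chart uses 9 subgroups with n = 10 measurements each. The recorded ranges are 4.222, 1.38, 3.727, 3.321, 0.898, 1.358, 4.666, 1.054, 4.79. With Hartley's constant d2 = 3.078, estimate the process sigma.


R_bar = (4.222 + 1.38 + 3.727 + 3.321 + 0.898 + 1.358 + 4.666 + 1.054 + 4.79) / 9
R_bar = 25.416 / 9 = 2.824
sigma_hat = R_bar / d2 = 2.824 / 3.078 = 0.9175

0.9175


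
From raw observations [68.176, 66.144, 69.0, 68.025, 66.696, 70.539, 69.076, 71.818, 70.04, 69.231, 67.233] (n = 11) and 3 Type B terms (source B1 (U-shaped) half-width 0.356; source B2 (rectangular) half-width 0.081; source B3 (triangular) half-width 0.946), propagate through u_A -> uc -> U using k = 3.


mean = (68.176 + 66.144 + 69.0 + 68.025 + 66.696 + 70.539 + 69.076 + 71.818 + 70.04 + 69.231 + 67.233) / 11 = 68.72527273
s = sqrt(sum((x - mean)^2)/(n-1)) = 1.6981519
u_A = s / sqrt(n) = 1.6981519 / sqrt(11) = 0.51201206
u_B1 = 0.356 / sqrt(2) = 0.25173001
u_B2 = 0.081 / sqrt(3) = 0.046765372
u_B3 = 0.946 / sqrt(6) = 0.38620288
uc = sqrt(0.51201206^2 + 0.25173001^2 + 0.046765372^2 + 0.38620288^2) = 0.69055341
U = k * uc = 3 * 0.69055341
U = 2.0717

2.0717


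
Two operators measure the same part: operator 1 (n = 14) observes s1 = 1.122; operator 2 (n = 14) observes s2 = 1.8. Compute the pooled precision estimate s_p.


s_p = sqrt(((n1-1)*s1^2 + (n2-1)*s2^2) / (n1+n2-2))
numerator = (14-1)*1.122^2 + (14-1)*1.8^2 = 16.365492 + 42.12 = 58.485492
denominator = 14 + 14 - 2 = 26
s_p^2 = 58.485492 / 26 = 2.249442
s_p = sqrt(2.249442) = 1.4998

1.4998


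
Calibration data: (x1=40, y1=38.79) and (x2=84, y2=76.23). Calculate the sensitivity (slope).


slope = (y2 - y1) / (x2 - x1)
= (76.23 - 38.79) / (84 - 40)
= 37.4400 / 44
= 0.8509

0.8509


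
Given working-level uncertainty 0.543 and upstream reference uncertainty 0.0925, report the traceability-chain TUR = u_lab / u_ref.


TUR = u_lab / u_ref
= 0.543 / 0.0925
= 5.8703

5.8703


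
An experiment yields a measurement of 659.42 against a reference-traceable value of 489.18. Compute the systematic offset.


Systematic error = measured - true
= 659.42 - 489.18
= 170.2400

170.2400


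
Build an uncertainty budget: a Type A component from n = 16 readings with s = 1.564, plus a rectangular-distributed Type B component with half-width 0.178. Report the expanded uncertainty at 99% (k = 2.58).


u_A = s / sqrt(n) = 1.564 / sqrt(16) = 0.391
u_B = half_width / sqrt(3) = 0.178 / sqrt(3) = 0.10276835
uc = sqrt(u_A^2 + u_B^2) = sqrt(0.391^2 + 0.10276835^2) = 0.40428002
U = k * uc = 2.58 * 0.40428002
U = 1.0430

1.0430


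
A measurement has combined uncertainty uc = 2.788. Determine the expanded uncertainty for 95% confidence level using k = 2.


U = k * uc
U = 2 * 2.788
U = 5.5760

5.5760


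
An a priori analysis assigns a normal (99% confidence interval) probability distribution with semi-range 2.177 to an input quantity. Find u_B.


u_B = half_width / 2.576
u_B = 2.177 / 2.576
u_B = 0.8451

0.8451


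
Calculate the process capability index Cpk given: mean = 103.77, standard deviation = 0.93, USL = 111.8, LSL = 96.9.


Cpu = (USL - mean) / (3*sigma) = (111.8 - 103.77) / (3*0.93) = 2.8781
Cpl = (mean - LSL) / (3*sigma) = (103.77 - 96.9) / (3*0.93) = 2.4624
Cpk = min(Cpu, Cpl) = 2.4624

2.4624


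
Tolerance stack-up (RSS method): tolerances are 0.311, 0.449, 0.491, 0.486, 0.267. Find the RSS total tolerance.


RSS = sqrt(0.311^2 + 0.449^2 + 0.491^2 + 0.486^2 + 0.267^2)
= sqrt(0.846888)
= 0.9203

0.9203


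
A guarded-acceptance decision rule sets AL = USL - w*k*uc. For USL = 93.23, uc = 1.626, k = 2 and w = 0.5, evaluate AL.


U = k * uc = 2 * 1.626 = 3.252
guard band g = w * U = 0.5 * 3.252 = 1.626
AL = USL - g = 93.23 - 1.626
AL = 91.6040

91.6040


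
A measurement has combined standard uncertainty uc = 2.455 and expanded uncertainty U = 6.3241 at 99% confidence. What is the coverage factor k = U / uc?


k = U / uc
k = 6.3241 / 2.455
k = 2.576

2.576


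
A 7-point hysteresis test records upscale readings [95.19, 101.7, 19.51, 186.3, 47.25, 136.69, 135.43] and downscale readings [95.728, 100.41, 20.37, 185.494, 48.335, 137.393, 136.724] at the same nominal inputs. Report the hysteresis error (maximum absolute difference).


|95.19 - 95.728| = 0.5380
|101.7 - 100.41| = 1.2900
|19.51 - 20.37| = 0.8600
|186.3 - 185.494| = 0.8060
|47.25 - 48.335| = 1.0850
|136.69 - 137.393| = 0.7030
|135.43 - 136.724| = 1.2940
hysteresis = max(diffs) = 1.2940

1.2940


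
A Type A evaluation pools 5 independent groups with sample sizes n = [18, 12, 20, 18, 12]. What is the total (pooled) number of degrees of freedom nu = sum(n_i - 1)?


nu = sum_i (n_i - 1)
nu = ((18 - 1) + (12 - 1) + (20 - 1) + (18 - 1) + (12 - 1))
nu = 17 + 11 + 19 + 17 + 11
nu = 75

75


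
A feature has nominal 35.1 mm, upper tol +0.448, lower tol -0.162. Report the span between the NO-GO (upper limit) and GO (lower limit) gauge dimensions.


GO = nominal - lower_tol (smallest hole = maximum material condition)
GO = 35.1 - 0.162 = 34.938
NO-GO = nominal + upper_tol (largest hole = least material condition)
NO-GO = 35.1 + 0.448 = 35.548
spread = NO-GO - GO = 35.548 - 34.938 = 0.6100

0.6100


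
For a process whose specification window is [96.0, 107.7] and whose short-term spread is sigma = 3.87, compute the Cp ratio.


Cp = (USL - LSL) / (6 * sigma)
= (107.7 - 96.0) / (6 * 3.87)
= 11.7000 / 23.2200
= 0.5039

0.5039


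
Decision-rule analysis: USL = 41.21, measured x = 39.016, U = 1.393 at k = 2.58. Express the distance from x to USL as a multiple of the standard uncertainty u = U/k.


u = U / k = 1.393 / 2.58 = 0.53992248
margin = |USL - x| = |41.21 - 39.016| = 2.194
z = margin / u = 2.194 / 0.53992248
z = 4.0635

4.0635


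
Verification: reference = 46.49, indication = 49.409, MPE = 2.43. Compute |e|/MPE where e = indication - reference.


e = indication - reference = 49.409 - 46.49 = 2.9190
|e| = 2.9190
ratio = |e| / MPE = 2.9190 / 2.43
ratio = 1.2012

1.2012


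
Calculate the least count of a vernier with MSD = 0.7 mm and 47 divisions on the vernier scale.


LC = MSD / n_div
= 0.7 / 47
= 0.0149

0.0149


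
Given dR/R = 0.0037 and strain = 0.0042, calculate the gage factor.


GF = (dR/R) / epsilon
= 0.0037 / 0.0042
= 0.8810

0.8810


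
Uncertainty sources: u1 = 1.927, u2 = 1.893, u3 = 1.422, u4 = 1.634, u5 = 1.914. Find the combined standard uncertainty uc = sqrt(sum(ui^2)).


uc = sqrt(1.927^2 + 1.893^2 + 1.422^2 + 1.634^2 + 1.914^2)
uc = sqrt(15.652214)
uc = 3.9563

3.9563


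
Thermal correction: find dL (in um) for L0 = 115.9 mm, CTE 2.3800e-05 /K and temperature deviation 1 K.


dL = L * alpha * dT
= 115.9 * 2.3800e-05 * 1
= 0.0027584 mm
dL_um = 0.0027584 * 1000 = 2.7584 um

2.7584


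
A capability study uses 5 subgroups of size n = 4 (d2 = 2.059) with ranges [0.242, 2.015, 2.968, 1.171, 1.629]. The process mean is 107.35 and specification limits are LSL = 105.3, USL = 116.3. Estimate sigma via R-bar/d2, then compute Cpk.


R_bar = (0.242 + 2.015 + 2.968 + 1.171 + 1.629) / 5 = 1.605
sigma = R_bar / d2 = 1.605 / 2.059 = 0.77950461
Cp = (USL - LSL)/(6*sigma) = (116.3 - 105.3)/(6*0.77950461) = 2.3519
Cpu = (116.3 - 107.35)/(3*0.77950461) = 3.8272
Cpl = (107.35 - 105.3)/(3*0.77950461) = 0.8766
Cpk = min(Cpu, Cpl) = 0.8766

0.8766


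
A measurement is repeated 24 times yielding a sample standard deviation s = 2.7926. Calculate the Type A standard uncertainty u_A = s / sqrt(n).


u_A = s / sqrt(n)
u_A = 2.7926 / sqrt(24)
u_A = 2.7926 / 4.8989795
u_A = 0.5700

0.5700


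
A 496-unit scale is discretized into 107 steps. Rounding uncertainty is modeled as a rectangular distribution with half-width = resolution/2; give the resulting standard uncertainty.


resolution = range / divisions
resolution = 496 / 107 = 4.635514
u_res = resolution / (2*sqrt(3))
u_res = 4.635514 / 3.4641016
u_res = 1.3382

1.3382


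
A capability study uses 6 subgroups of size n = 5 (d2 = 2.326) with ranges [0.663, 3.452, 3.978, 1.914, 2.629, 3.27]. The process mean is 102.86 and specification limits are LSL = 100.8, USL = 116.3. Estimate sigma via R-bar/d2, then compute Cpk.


R_bar = (0.663 + 3.452 + 3.978 + 1.914 + 2.629 + 3.27) / 6 = 2.651
sigma = R_bar / d2 = 2.651 / 2.326 = 1.1397248
Cp = (USL - LSL)/(6*sigma) = (116.3 - 100.8)/(6*1.1397248) = 2.2666
Cpu = (116.3 - 102.86)/(3*1.1397248) = 3.9308
Cpl = (102.86 - 100.8)/(3*1.1397248) = 0.6025
Cpk = min(Cpu, Cpl) = 0.6025

0.6025


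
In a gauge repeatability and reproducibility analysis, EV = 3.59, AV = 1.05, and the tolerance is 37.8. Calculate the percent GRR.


GRR = sqrt(EV^2 + AV^2) = sqrt(3.59^2 + 1.05^2) = 3.740401
%GRR = GRR / tol * 100 = 3.740401 / 37.8 * 100
%GRR = 9.8952

9.8952


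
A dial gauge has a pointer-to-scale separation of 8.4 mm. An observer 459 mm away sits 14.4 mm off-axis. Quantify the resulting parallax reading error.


error = h * offset / d
= 8.4 * 14.4 / 459
= 0.2635

0.2635


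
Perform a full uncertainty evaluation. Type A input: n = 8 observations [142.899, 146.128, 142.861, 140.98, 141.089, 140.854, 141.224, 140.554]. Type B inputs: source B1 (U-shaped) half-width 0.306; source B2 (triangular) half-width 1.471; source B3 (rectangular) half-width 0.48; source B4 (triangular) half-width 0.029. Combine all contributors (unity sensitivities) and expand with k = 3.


mean = (142.899 + 146.128 + 142.861 + 140.98 + 141.089 + 140.854 + 141.224 + 140.554) / 8 = 142.073625
s = sqrt(sum((x - mean)^2)/(n-1)) = 1.8678968
u_A = s / sqrt(n) = 1.8678968 / sqrt(8) = 0.66040125
u_B1 = 0.306 / sqrt(2) = 0.21637468
u_B2 = 1.471 / sqrt(6) = 0.60053324
u_B3 = 0.48 / sqrt(3) = 0.27712813
u_B4 = 0.029 / sqrt(6) = 0.0118392
uc = sqrt(0.66040125^2 + 0.21637468^2 + 0.60053324^2 + 0.27712813^2 + 0.0118392^2) = 0.95944158
U = k * uc = 3 * 0.95944158
U = 2.8783

2.8783


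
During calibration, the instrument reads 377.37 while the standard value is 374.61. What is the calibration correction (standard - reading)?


Correction = standard - reading
= 374.61 - 377.37
= -2.7600

-2.7600


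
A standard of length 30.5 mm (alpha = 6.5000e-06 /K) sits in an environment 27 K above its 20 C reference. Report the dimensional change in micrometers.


dL = L * alpha * dT
= 30.5 * 6.5000e-06 * 27
= 0.0053527 mm
dL_um = 0.0053527 * 1000 = 5.3527 um

5.3527


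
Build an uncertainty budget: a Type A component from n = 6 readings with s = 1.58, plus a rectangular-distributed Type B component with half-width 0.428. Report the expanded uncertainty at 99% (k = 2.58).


u_A = s / sqrt(n) = 1.58 / sqrt(6) = 0.6450323
u_B = half_width / sqrt(3) = 0.428 / sqrt(3) = 0.24710592
uc = sqrt(u_A^2 + u_B^2) = sqrt(0.6450323^2 + 0.24710592^2) = 0.69074453
U = k * uc = 2.58 * 0.69074453
U = 1.7821

1.7821


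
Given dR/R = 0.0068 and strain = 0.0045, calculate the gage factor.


GF = (dR/R) / epsilon
= 0.0068 / 0.0045
= 1.5111

1.5111


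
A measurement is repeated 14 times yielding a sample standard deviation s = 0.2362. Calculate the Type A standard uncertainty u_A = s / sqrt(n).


u_A = s / sqrt(n)
u_A = 0.2362 / sqrt(14)
u_A = 0.2362 / 3.7416574
u_A = 0.0631

0.0631


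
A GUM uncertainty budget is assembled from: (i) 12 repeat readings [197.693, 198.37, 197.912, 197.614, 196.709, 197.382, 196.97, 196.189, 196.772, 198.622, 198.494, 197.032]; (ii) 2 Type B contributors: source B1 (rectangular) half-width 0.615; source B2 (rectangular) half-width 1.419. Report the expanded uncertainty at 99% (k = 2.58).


mean = (197.693 + 198.37 + 197.912 + 197.614 + 196.709 + 197.382 + 196.97 + 196.189 + 196.772 + 198.622 + 198.494 + 197.032) / 12 = 197.4799167
s = sqrt(sum((x - mean)^2)/(n-1)) = 0.77501923
u_A = s / sqrt(n) = 0.77501923 / sqrt(12) = 0.22372878
u_B1 = 0.615 / sqrt(3) = 0.35507042
u_B2 = 1.419 / sqrt(3) = 0.81926003
uc = sqrt(0.22372878^2 + 0.35507042^2 + 0.81926003^2) = 0.920498
U = k * uc = 2.58 * 0.920498
U = 2.3749

2.3749


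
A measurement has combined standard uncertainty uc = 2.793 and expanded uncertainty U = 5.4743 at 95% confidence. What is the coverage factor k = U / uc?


k = U / uc
k = 5.4743 / 2.793
k = 1.96

1.96


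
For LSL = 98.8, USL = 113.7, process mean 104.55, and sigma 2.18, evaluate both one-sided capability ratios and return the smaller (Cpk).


Cpu = (USL - mean) / (3*sigma) = (113.7 - 104.55) / (3*2.18) = 1.3991
Cpl = (mean - LSL) / (3*sigma) = (104.55 - 98.8) / (3*2.18) = 0.8792
Cpk = min(Cpu, Cpl) = 0.8792

0.8792


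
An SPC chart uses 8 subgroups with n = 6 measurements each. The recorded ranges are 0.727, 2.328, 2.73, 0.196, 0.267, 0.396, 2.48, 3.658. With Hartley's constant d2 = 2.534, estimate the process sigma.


R_bar = (0.727 + 2.328 + 2.73 + 0.196 + 0.267 + 0.396 + 2.48 + 3.658) / 8
R_bar = 12.782 / 8 = 1.59775
sigma_hat = R_bar / d2 = 1.59775 / 2.534 = 0.6305

0.6305


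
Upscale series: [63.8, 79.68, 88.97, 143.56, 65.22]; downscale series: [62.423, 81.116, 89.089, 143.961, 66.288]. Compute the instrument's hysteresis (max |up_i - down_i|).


|63.8 - 62.423| = 1.3770
|79.68 - 81.116| = 1.4360
|88.97 - 89.089| = 0.1190
|143.56 - 143.961| = 0.4010
|65.22 - 66.288| = 1.0680
hysteresis = max(diffs) = 1.4360

1.4360


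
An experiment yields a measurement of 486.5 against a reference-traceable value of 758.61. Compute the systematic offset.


Systematic error = measured - true
= 486.5 - 758.61
= -272.1100

-272.1100


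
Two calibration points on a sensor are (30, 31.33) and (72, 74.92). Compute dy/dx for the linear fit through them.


slope = (y2 - y1) / (x2 - x1)
= (74.92 - 31.33) / (72 - 30)
= 43.5900 / 42
= 1.0379

1.0379


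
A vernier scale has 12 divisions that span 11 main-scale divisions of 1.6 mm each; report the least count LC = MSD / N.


LC = MSD / n_div
= 1.6 / 12
= 0.1333

0.1333


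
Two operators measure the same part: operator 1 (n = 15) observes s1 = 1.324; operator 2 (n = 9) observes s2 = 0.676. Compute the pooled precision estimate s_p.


s_p = sqrt(((n1-1)*s1^2 + (n2-1)*s2^2) / (n1+n2-2))
numerator = (15-1)*1.324^2 + (9-1)*0.676^2 = 24.541664 + 3.655808 = 28.197472
denominator = 15 + 9 - 2 = 22
s_p^2 = 28.197472 / 22 = 1.2817033
s_p = sqrt(1.2817033) = 1.1321

1.1321


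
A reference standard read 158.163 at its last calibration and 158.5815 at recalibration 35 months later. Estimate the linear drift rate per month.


rate = (v2 - v1) / months
= (158.5815 - 158.163) / 35
= 0.4185 / 35
= 0.0120

0.0120


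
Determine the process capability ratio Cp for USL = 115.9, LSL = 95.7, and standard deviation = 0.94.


Cp = (USL - LSL) / (6 * sigma)
= (115.9 - 95.7) / (6 * 0.94)
= 20.2000 / 5.6400
= 3.5816

3.5816


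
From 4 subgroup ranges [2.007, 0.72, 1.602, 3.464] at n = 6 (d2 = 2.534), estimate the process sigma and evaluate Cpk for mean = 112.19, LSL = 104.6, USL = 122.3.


R_bar = (2.007 + 0.72 + 1.602 + 3.464) / 4 = 1.94825
sigma = R_bar / d2 = 1.94825 / 2.534 = 0.76884373
Cp = (USL - LSL)/(6*sigma) = (122.3 - 104.6)/(6*0.76884373) = 3.8369
Cpu = (122.3 - 112.19)/(3*0.76884373) = 4.3832
Cpl = (112.19 - 104.6)/(3*0.76884373) = 3.2907
Cpk = min(Cpu, Cpl) = 3.2907

3.2907


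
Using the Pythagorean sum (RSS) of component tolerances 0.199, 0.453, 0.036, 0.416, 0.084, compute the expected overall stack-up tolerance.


RSS = sqrt(0.199^2 + 0.453^2 + 0.036^2 + 0.416^2 + 0.084^2)
= sqrt(0.426218)
= 0.6529

0.6529


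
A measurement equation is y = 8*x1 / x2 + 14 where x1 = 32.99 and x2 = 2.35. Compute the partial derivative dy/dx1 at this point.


y = 8*x1 / x2 + 14
dy/dx1 = 8/x2
Evaluate at x2 = 2.35: c1 = 8 / 2.35
c1 = 3.4043

3.4043


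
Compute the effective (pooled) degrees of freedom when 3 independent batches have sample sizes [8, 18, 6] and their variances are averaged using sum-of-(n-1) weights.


nu = sum_i (n_i - 1)
nu = ((8 - 1) + (18 - 1) + (6 - 1))
nu = 7 + 17 + 5
nu = 29

29


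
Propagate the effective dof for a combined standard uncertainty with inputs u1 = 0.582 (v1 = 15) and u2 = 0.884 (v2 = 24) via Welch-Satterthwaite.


uc = sqrt(u1^2 + u2^2) = sqrt(0.582^2 + 0.884^2) = 1.0583856
v_eff = uc^4 / (u1^4/v1 + u2^4/v2)
= 1.0583856^4 / (0.582^4/15 + 0.884^4/24)
= 1.2548034 / 0.033093658
v_eff = 37.9167

37.9167


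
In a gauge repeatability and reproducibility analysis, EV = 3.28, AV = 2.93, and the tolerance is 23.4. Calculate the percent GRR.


GRR = sqrt(EV^2 + AV^2) = sqrt(3.28^2 + 2.93^2) = 4.3981019
%GRR = GRR / tol * 100 = 4.3981019 / 23.4 * 100
%GRR = 18.7953

18.7953


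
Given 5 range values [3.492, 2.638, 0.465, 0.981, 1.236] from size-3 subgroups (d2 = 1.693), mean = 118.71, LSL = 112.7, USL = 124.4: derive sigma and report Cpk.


R_bar = (3.492 + 2.638 + 0.465 + 0.981 + 1.236) / 5 = 1.7624
sigma = R_bar / d2 = 1.7624 / 1.693 = 1.0409923
Cp = (USL - LSL)/(6*sigma) = (124.4 - 112.7)/(6*1.0409923) = 1.8732
Cpu = (124.4 - 118.71)/(3*1.0409923) = 1.8220
Cpl = (118.71 - 112.7)/(3*1.0409923) = 1.9244
Cpk = min(Cpu, Cpl) = 1.8220

1.8220


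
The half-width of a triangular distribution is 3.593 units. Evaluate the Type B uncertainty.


u_B = half_width / sqrt(6)
u_B = 3.593 / 2.4494897
u_B = 1.4668

1.4668


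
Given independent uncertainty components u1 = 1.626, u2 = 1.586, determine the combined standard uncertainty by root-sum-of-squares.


uc = sqrt(1.626^2 + 1.586^2)
uc = sqrt(5.159272)
uc = 2.2714

2.2714


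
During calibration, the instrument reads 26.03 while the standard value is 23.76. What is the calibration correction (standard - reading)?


Correction = standard - reading
= 23.76 - 26.03
= -2.2700

-2.2700


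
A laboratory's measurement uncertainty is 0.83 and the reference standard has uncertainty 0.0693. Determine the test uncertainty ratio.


TUR = u_lab / u_ref
= 0.83 / 0.0693
= 11.9769

11.9769


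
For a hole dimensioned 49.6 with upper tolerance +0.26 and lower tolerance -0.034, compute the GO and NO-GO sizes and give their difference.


GO = nominal - lower_tol (smallest hole = maximum material condition)
GO = 49.6 - 0.034 = 49.566
NO-GO = nominal + upper_tol (largest hole = least material condition)
NO-GO = 49.6 + 0.26 = 49.86
spread = NO-GO - GO = 49.86 - 49.566 = 0.2940

0.2940


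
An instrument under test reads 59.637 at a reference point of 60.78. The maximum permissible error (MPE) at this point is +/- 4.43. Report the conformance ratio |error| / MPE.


e = indication - reference = 59.637 - 60.78 = -1.1430
|e| = 1.1430
ratio = |e| / MPE = 1.1430 / 4.43
ratio = 0.2580

0.2580


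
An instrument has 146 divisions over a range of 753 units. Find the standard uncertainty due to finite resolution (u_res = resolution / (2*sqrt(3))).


resolution = range / divisions
resolution = 753 / 146 = 5.1575342
u_res = resolution / (2*sqrt(3))
u_res = 5.1575342 / 3.4641016
u_res = 1.4889

1.4889


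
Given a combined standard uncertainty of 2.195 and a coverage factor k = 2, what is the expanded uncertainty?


U = k * uc
U = 2 * 2.195
U = 4.3900

4.3900


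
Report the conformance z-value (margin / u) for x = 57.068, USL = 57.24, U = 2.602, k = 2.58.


u = U / k = 2.602 / 2.58 = 1.0085271
margin = |USL - x| = |57.24 - 57.068| = 0.172
z = margin / u = 0.172 / 1.0085271
z = 0.1705

0.1705


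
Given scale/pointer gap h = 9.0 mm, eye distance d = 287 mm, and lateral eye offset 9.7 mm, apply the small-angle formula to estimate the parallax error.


error = h * offset / d
= 9.0 * 9.7 / 287
= 0.3042

0.3042


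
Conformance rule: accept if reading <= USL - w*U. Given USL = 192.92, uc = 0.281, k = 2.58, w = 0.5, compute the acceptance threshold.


U = k * uc = 2.58 * 0.281 = 0.72498
guard band g = w * U = 0.5 * 0.72498 = 0.36249
AL = USL - g = 192.92 - 0.36249
AL = 192.5575

192.5575


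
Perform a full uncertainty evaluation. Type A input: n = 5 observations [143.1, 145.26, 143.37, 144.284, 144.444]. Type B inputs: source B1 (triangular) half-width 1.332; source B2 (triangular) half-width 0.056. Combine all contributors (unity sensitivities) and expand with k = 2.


mean = (143.1 + 145.26 + 143.37 + 144.284 + 144.444) / 5 = 144.0916
s = sqrt(sum((x - mean)^2)/(n-1)) = 0.87039347
u_A = s / sqrt(n) = 0.87039347 / sqrt(5) = 0.38925179
u_B1 = 1.332 / sqrt(6) = 0.54378672
u_B2 = 0.056 / sqrt(6) = 0.022861904
uc = sqrt(0.38925179^2 + 0.54378672^2 + 0.022861904^2) = 0.66913647
U = k * uc = 2 * 0.66913647
U = 1.3383

1.3383


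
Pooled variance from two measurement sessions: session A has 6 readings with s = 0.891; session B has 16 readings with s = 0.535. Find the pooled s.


s_p = sqrt(((n1-1)*s1^2 + (n2-1)*s2^2) / (n1+n2-2))
numerator = (6-1)*0.891^2 + (16-1)*0.535^2 = 3.969405 + 4.293375 = 8.26278
denominator = 6 + 16 - 2 = 20
s_p^2 = 8.26278 / 20 = 0.413139
s_p = sqrt(0.413139) = 0.6428

0.6428


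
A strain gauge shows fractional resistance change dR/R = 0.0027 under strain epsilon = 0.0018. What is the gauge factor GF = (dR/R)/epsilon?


GF = (dR/R) / epsilon
= 0.0027 / 0.0018
= 1.5000

1.5000


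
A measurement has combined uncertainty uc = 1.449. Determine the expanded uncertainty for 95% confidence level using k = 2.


U = k * uc
U = 2 * 1.449
U = 2.8980

2.8980


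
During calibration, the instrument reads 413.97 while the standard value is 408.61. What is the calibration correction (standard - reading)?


Correction = standard - reading
= 408.61 - 413.97
= -5.3600

-5.3600


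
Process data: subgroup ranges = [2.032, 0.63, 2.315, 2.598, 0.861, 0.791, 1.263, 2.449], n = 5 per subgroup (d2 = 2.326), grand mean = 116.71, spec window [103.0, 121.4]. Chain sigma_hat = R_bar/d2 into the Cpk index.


R_bar = (2.032 + 0.63 + 2.315 + 2.598 + 0.861 + 0.791 + 1.263 + 2.449) / 8 = 1.617375
sigma = R_bar / d2 = 1.617375 / 2.326 = 0.69534609
Cp = (USL - LSL)/(6*sigma) = (121.4 - 103.0)/(6*0.69534609) = 4.4103
Cpu = (121.4 - 116.71)/(3*0.69534609) = 2.2483
Cpl = (116.71 - 103.0)/(3*0.69534609) = 6.5723
Cpk = min(Cpu, Cpl) = 2.2483

2.2483


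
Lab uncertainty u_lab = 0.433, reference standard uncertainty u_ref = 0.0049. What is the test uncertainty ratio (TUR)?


TUR = u_lab / u_ref
= 0.433 / 0.0049
= 88.3673

88.3673


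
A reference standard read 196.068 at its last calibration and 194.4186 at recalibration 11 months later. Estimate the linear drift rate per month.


rate = (v2 - v1) / months
= (194.4186 - 196.068) / 11
= -1.6494 / 11
= -0.1499

-0.1499


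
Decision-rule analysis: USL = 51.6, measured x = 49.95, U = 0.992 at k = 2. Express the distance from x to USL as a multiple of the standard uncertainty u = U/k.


u = U / k = 0.992 / 2 = 0.496
margin = |USL - x| = |51.6 - 49.95| = 1.65
z = margin / u = 1.65 / 0.496
z = 3.3266

3.3266


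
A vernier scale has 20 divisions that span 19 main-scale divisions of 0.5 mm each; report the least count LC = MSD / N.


LC = MSD / n_div
= 0.5 / 20
= 0.0250

0.0250


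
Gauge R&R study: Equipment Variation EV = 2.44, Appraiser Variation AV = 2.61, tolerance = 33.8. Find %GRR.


GRR = sqrt(EV^2 + AV^2) = sqrt(2.44^2 + 2.61^2) = 3.572912
%GRR = GRR / tol * 100 = 3.572912 / 33.8 * 100
%GRR = 10.5707

10.5707


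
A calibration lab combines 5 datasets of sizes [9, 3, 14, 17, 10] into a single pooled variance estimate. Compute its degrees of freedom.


nu = sum_i (n_i - 1)
nu = ((9 - 1) + (3 - 1) + (14 - 1) + (17 - 1) + (10 - 1))
nu = 8 + 2 + 13 + 16 + 9
nu = 48

48


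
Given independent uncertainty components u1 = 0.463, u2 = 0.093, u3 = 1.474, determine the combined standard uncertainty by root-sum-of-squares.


uc = sqrt(0.463^2 + 0.093^2 + 1.474^2)
uc = sqrt(2.395694)
uc = 1.5478

1.5478


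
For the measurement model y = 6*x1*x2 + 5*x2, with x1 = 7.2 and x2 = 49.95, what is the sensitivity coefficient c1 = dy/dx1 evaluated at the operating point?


y = 6*x1*x2 + 5*x2
dy/dx1 = 6*x2
Evaluate at x2 = 49.95: c1 = 6 * 49.95
c1 = 299.7000

299.7000


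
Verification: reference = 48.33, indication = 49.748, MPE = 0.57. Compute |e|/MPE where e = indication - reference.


e = indication - reference = 49.748 - 48.33 = 1.4180
|e| = 1.4180
ratio = |e| / MPE = 1.4180 / 0.57
ratio = 2.4877

2.4877


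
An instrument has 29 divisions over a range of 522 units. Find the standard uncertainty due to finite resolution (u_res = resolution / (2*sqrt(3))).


resolution = range / divisions
resolution = 522 / 29 = 18
u_res = resolution / (2*sqrt(3))
u_res = 18 / 3.4641016
u_res = 5.1962

5.1962


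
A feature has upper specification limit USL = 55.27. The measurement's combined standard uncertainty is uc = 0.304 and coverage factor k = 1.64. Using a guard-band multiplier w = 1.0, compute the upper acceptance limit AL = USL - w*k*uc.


U = k * uc = 1.64 * 0.304 = 0.49856
guard band g = w * U = 1.0 * 0.49856 = 0.49856
AL = USL - g = 55.27 - 0.49856
AL = 54.7714

54.7714


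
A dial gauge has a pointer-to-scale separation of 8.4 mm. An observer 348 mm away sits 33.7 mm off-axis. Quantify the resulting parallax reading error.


error = h * offset / d
= 8.4 * 33.7 / 348
= 0.8134

0.8134


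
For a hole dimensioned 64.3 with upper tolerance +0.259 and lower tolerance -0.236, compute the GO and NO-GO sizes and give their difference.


GO = nominal - lower_tol (smallest hole = maximum material condition)
GO = 64.3 - 0.236 = 64.064
NO-GO = nominal + upper_tol (largest hole = least material condition)
NO-GO = 64.3 + 0.259 = 64.559
spread = NO-GO - GO = 64.559 - 64.064 = 0.4950

0.4950


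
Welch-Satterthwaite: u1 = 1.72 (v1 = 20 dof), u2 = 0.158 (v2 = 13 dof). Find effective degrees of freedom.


uc = sqrt(u1^2 + u2^2) = sqrt(1.72^2 + 0.158^2) = 1.7272417
v_eff = uc^4 / (u1^4/v1 + u2^4/v2)
= 1.7272417^4 / (1.72^4/20 + 0.158^4/13)
= 8.9004601 / 0.43765447
v_eff = 20.3367

20.3367


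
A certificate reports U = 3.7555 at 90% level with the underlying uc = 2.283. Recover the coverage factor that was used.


k = U / uc
k = 3.7555 / 2.283
k = 1.645

1.645


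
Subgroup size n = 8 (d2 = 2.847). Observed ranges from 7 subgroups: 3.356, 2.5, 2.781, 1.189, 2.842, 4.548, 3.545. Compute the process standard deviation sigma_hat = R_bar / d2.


R_bar = (3.356 + 2.5 + 2.781 + 1.189 + 2.842 + 4.548 + 3.545) / 7
R_bar = 20.761 / 7 = 2.9658571
sigma_hat = R_bar / d2 = 2.9658571 / 2.847 = 1.0417

1.0417


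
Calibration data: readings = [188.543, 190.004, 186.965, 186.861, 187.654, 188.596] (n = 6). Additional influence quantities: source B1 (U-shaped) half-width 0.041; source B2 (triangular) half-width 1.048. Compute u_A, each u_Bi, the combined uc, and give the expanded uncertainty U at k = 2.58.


mean = (188.543 + 190.004 + 186.965 + 186.861 + 187.654 + 188.596) / 6 = 188.1038333
s = sqrt(sum((x - mean)^2)/(n-1)) = 1.1907691
u_A = s / sqrt(n) = 1.1907691 / sqrt(6) = 0.48612945
u_B1 = 0.041 / sqrt(2) = 0.028991378
u_B2 = 1.048 / sqrt(6) = 0.42784421
uc = sqrt(0.48612945^2 + 0.028991378^2 + 0.42784421^2) = 0.64823839
U = k * uc = 2.58 * 0.64823839
U = 1.6725

1.6725


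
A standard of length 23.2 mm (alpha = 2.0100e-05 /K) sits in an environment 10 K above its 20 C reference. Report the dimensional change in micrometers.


dL = L * alpha * dT
= 23.2 * 2.0100e-05 * 10
= 0.0046632 mm
dL_um = 0.0046632 * 1000 = 4.6632 um

4.6632


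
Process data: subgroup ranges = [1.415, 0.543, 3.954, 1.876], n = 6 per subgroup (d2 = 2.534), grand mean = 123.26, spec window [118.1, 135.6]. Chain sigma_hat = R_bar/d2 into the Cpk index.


R_bar = (1.415 + 0.543 + 3.954 + 1.876) / 4 = 1.947
sigma = R_bar / d2 = 1.947 / 2.534 = 0.76835043
Cp = (USL - LSL)/(6*sigma) = (135.6 - 118.1)/(6*0.76835043) = 3.7960
Cpu = (135.6 - 123.26)/(3*0.76835043) = 5.3535
Cpl = (123.26 - 118.1)/(3*0.76835043) = 2.2386
Cpk = min(Cpu, Cpl) = 2.2386

2.2386


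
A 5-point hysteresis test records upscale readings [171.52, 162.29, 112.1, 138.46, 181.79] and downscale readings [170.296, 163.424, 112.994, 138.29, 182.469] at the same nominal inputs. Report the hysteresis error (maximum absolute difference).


|171.52 - 170.296| = 1.2240
|162.29 - 163.424| = 1.1340
|112.1 - 112.994| = 0.8940
|138.46 - 138.29| = 0.1700
|181.79 - 182.469| = 0.6790
hysteresis = max(diffs) = 1.2240

1.2240


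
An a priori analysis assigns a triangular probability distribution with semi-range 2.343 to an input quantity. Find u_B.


u_B = half_width / sqrt(6)
u_B = 2.343 / 2.4494897
u_B = 0.9565

0.9565


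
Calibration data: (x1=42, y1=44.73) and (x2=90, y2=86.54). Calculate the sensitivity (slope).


slope = (y2 - y1) / (x2 - x1)
= (86.54 - 44.73) / (90 - 42)
= 41.8100 / 48
= 0.8710

0.8710


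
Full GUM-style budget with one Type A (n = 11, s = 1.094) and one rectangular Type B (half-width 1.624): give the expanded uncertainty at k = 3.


u_A = s / sqrt(n) = 1.094 / sqrt(11) = 0.32985341
u_B = half_width / sqrt(3) = 1.624 / sqrt(3) = 0.93761684
uc = sqrt(u_A^2 + u_B^2) = sqrt(0.32985341^2 + 0.93761684^2) = 0.99394598
U = k * uc = 3 * 0.99394598
U = 2.9818

2.9818


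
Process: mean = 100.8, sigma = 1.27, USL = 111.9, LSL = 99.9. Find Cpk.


Cpu = (USL - mean) / (3*sigma) = (111.9 - 100.8) / (3*1.27) = 2.9134
Cpl = (mean - LSL) / (3*sigma) = (100.8 - 99.9) / (3*1.27) = 0.2362
Cpk = min(Cpu, Cpl) = 0.2362

0.2362


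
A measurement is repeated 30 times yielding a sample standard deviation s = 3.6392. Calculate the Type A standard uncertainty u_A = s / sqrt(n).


u_A = s / sqrt(n)
u_A = 3.6392 / sqrt(30)
u_A = 3.6392 / 5.4772256
u_A = 0.6644

0.6644


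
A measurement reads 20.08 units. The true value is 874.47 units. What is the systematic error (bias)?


Systematic error = measured - true
= 20.08 - 874.47
= -854.3900

-854.3900


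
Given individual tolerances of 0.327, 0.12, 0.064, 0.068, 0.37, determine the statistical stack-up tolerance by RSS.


RSS = sqrt(0.327^2 + 0.12^2 + 0.064^2 + 0.068^2 + 0.37^2)
= sqrt(0.266949)
= 0.5167

0.5167
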